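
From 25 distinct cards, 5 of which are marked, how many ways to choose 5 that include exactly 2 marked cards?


Choose 2 of the 5 marked cards and 3 of the other 20 cards:
C(5,2)×C(20,3) = 10×1140 = 11400

11400


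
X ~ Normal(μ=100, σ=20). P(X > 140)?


z = (140-100)/20 = 2.0
P(X > 140) = 1 - P(Z ≤ 2.0) = 1 - 0.9772 = 0.0228

P(X > 140) ≈ 0.0228


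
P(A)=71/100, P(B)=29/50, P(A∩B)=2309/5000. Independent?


P(A)×P(B) = 2059/5000
P(A∩B) = 2309/5000
Not equal → NOT independent

No, not independent


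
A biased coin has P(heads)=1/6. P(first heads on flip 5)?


Geometric: P(X=5) = (1-p)^(k-1)×p = (5/6)^4×1/6 = 625/7776

P(X=5) = 625/7776 ≈ 8.04%


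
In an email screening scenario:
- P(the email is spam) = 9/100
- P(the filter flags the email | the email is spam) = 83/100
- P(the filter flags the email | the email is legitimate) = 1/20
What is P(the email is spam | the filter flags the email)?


Using Bayes' theorem:
P(A|B) = P(B|A)·P(A) / P(B)

P(the filter flags the email) = 83/100 × 9/100 + 1/20 × 91/100
= 747/10000 + 91/2000 = 601/5000

P(the email is spam|the filter flags the email) = (747/10000) / (601/5000) = 747/1202

P(the email is spam|the filter flags the email) = 747/1202 ≈ 62.15%


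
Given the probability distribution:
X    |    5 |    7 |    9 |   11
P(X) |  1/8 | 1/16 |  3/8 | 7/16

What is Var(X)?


E[X] = 37/4
E[X²] = 179/2
Var(X) = E[X²] - (E[X])² = 179/2 - 1369/16 = 63/16

Var(X) = 63/16 ≈ 3.9375


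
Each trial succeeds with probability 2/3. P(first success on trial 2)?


Geometric: P(X=2) = (1-p)^(k-1)×p = (1/3)^1×2/3 = 2/9

P(X=2) = 2/9 ≈ 22.22%


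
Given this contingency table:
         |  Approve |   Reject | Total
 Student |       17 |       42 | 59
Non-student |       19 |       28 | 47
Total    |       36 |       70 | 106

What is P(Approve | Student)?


P(Approve | Student) = 17/(17+42) = 17/59

P(Approve|Student) = 17/59 ≈ 28.81%


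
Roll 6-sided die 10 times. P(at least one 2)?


P(no 2)^10 = (5/6)^10 = 9765625/60466176
P(≥1) = 1 - 9765625/60466176 = 50700551/60466176

P = 50700551/60466176 ≈ 83.85%


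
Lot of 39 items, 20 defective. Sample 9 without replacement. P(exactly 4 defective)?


Hypergeometric: C(20,4)×C(19,5)/C(39,9)
= 4845×11628/211915132 = 43605/164021

P(X=4) = 43605/164021 ≈ 26.59%


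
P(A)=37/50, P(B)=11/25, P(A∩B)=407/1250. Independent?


P(A)×P(B) = 407/1250
P(A∩B) = 407/1250
Equal ✓ → Independent

Yes, independent


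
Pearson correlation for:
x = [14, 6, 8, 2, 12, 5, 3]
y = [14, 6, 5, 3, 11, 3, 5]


n=7, Σx=50, Σy=47, Σxy=440, Σx²=478, Σy²=421
r = (7×440 - 50×47)/√((7×478 - 50²)(7×421 - 47²))
= 730/√(846×738) = 730/√624348 ≈ 730/790.1569 ≈ 0.9239

r ≈ 0.9239


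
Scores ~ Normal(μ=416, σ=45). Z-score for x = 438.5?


z = (x - μ)/σ = (438.5 - 416)/45 = 0.5

z = 0.5


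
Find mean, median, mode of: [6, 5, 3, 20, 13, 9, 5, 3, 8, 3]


Sorted: [3, 3, 3, 5, 5, 6, 8, 9, 13, 20]
Mean = 75/10 = 15/2
Median = 11/2
Freq: {6: 1, 5: 2, 3: 3, 20: 1, 13: 1, 9: 1, 8: 1}
Mode: [3]

Mean=15/2, Median=11/2, Mode=3


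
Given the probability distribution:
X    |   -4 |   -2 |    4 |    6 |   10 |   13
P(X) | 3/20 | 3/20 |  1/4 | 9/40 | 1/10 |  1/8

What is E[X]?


E[X] = Σ x·P(X=x)
= (-4)×(3/20) + (-2)×(3/20) + (4)×(1/4) + (6)×(9/40) + (10)×(1/10) + (13)×(1/8)
= 163/40

E[X] = 163/40


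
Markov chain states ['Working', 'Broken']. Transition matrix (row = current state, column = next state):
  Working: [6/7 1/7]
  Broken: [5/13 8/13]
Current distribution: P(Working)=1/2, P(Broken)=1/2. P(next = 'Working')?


P(next=Working) = Σᵢ P(now=i)×P(i→Working)
= 1/2×6/7 + 1/2×5/13
= 3/7 + 5/26 = 113/182

P = 113/182 ≈ 0.6209


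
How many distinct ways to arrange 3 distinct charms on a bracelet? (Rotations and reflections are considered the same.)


Free circular arrangements: rotations and reflections both identified.
(n-1)!/2 = 2!/2 = 2/2 = 1

1


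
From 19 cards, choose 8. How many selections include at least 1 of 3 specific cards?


Complement: C(19,8) - C(16,8) = 75582 - 12870 = 62712

62712


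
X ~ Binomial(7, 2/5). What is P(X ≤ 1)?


P(X ≤ 1) = Σ P(X=i) for i=0..1
P(X=0) = 2187/78125
P(X=1) = 10206/78125
Sum = 12393/78125

P(X ≤ 1) = 12393/78125 ≈ 15.86%


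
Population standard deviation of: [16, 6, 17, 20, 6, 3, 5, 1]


Mean = 74/8 = 37/4
  (16-37/4)²=729/16
  (6-37/4)²=169/16
  (17-37/4)²=961/16
  (20-37/4)²=1849/16
  (6-37/4)²=169/16
  (3-37/4)²=625/16
  (5-37/4)²=289/16
  (1-37/4)²=1089/16
Σ(x-μ)² = 735/2
σ² = (735/2)/8 = 735/16

σ = √(735/16) ≈ 6.7777


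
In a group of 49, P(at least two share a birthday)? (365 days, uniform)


P(all different) = Π(365-i)/365 for i=0..48
= 0.034220
P(match) = 1 - 0.034220 = 0.965780

P ≈ 0.9658 ≈ 96.58%


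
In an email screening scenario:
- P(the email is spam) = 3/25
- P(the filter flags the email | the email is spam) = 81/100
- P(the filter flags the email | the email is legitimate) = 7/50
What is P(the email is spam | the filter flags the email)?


Using Bayes' theorem:
P(A|B) = P(B|A)·P(A) / P(B)

P(the filter flags the email) = 81/100 × 3/25 + 7/50 × 22/25
= 243/2500 + 77/625 = 551/2500

P(the email is spam|the filter flags the email) = (243/2500) / (551/2500) = 243/551

P(the email is spam|the filter flags the email) = 243/551 ≈ 44.10%


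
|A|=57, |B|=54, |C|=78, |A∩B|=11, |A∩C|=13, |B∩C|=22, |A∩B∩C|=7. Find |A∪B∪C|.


|A∪B∪C| = 57+54+78-11-13-22+7 = 150

|A∪B∪C| = 150


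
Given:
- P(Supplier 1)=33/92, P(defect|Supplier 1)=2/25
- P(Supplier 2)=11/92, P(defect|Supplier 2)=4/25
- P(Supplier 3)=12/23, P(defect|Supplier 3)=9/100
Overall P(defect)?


P(B) = Σ P(B|Aᵢ)×P(Aᵢ)
  2/25×33/92 = 33/1150
  4/25×11/92 = 11/575
  9/100×12/23 = 27/575
Sum = 109/1150

P(defect) = 109/1150 ≈ 9.48%


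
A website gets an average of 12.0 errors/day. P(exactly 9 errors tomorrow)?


Poisson(λ=12.0): P(X=9) = e^(-λ)×λ^k/k!
= e^(-12.0) × 12.0^9 / 9!
≈ 6.144212353e-06 × 5159780352 / 362880 ≈ 0.087364

P(X=9) ≈ 0.087364 ≈ 8.74%


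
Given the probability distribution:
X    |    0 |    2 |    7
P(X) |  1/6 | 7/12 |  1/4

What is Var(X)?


E[X] = 35/12
E[X²] = 175/12
Var(X) = E[X²] - (E[X])² = 175/12 - 1225/144 = 875/144

Var(X) = 875/144 ≈ 6.0764


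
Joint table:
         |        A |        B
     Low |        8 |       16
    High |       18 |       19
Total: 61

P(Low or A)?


P(Low∨A) = P(Low) + P(A) - P(Low∧A)
= (24 + 26 - 8)/61 = 42/61

P = 42/61 ≈ 68.85%


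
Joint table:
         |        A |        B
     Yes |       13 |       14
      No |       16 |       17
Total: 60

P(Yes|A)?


P(Yes|A) = 13/(13+16) = 13/29

P = 13/29 ≈ 44.83%


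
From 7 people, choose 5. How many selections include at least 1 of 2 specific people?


Complement: C(7,5) - C(5,5) = 21 - 1 = 20

20


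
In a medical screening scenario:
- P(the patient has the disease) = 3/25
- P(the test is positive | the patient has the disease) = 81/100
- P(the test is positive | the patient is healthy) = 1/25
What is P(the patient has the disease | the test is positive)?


Using Bayes' theorem:
P(A|B) = P(B|A)·P(A) / P(B)

P(the test is positive) = 81/100 × 3/25 + 1/25 × 22/25
= 243/2500 + 22/625 = 331/2500

P(the patient has the disease|the test is positive) = (243/2500) / (331/2500) = 243/331

P(the patient has the disease|the test is positive) = 243/331 ≈ 73.41%


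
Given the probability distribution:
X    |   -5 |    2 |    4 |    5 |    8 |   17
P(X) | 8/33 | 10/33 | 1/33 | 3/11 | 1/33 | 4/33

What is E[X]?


E[X] = Σ x·P(X=x)
= (-5)×(8/33) + (2)×(10/33) + (4)×(1/33) + (5)×(3/11) + (8)×(1/33) + (17)×(4/33)
= 35/11

E[X] = 35/11


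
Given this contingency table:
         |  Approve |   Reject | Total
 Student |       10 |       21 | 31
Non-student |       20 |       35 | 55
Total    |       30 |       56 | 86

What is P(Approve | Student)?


P(Approve | Student) = 10/(10+21) = 10/31

P(Approve|Student) = 10/31 ≈ 32.26%


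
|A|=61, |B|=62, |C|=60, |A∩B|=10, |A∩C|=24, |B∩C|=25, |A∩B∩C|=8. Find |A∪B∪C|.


|A∪B∪C| = 61+62+60-10-24-25+8 = 132

|A∪B∪C| = 132


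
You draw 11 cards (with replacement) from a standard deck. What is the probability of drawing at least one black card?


P(not a black card) = 26/52 = 1/2
P(none in 11 draws) = (1/2)^11 = 1/2048
P(≥1 black card) = 1 - 1/2048 = 2047/2048

P = 2047/2048 ≈ 99.95%


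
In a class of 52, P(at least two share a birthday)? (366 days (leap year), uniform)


P(all different) = Π(366-i)/366 for i=0..51
= 0.022238
P(match) = 1 - 0.022238 = 0.977762

P ≈ 0.9778 ≈ 97.78%


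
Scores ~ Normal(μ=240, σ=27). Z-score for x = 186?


z = (x - μ)/σ = (186 - 240)/27 = -2.0

z = -2.0


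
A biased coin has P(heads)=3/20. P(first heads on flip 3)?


Geometric: P(X=3) = (1-p)^(k-1)×p = (17/20)^2×3/20 = 867/8000

P(X=3) = 867/8000 ≈ 10.84%


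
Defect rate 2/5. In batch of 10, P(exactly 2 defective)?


Binomial: P(X=2) = C(10,2)×p^2×(1-p)^8
= 45 × 4/25 × 6561/390625 = 236196/1953125

P(X=2) = 236196/1953125 ≈ 12.09%


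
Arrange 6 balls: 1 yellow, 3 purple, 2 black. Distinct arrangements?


6!/(1!×3!×2!) = 60

60


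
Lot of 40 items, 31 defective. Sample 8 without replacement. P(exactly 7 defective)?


Hypergeometric: C(31,7)×C(9,1)/C(40,8)
= 2629575×9/76904685 = 40455/131461

P(X=7) = 40455/131461 ≈ 30.77%


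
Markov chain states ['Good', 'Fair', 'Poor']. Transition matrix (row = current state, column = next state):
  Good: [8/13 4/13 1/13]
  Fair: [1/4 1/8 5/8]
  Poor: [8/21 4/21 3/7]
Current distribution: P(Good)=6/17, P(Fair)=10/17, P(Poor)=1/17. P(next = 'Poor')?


P(next=Poor) = Σᵢ P(now=i)×P(i→Poor)
= 6/17×1/13 + 10/17×5/8 + 1/17×3/7
= 6/221 + 25/68 + 3/119 = 2599/6188

P = 2599/6188 ≈ 0.4200


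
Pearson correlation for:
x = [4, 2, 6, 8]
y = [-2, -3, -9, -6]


n=4, Σx=20, Σy=-20, Σxy=-116, Σx²=120, Σy²=130
r = (4×(-116) - 20×(-20))/√((4×120 - 20²)(4×130 - (-20)²))
= -64/√(80×120) = -64/√9600 ≈ -64/97.9796 ≈ -0.6532

r ≈ -0.6532


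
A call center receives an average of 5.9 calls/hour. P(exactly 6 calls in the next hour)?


Poisson(λ=5.9): P(X=6) = e^(-λ)×λ^k/k!
= e^(-5.9) × 5.9^6 / 6!
≈ 0.002739444819 × 42180.533641 / 720 ≈ 0.160488

P(X=6) ≈ 0.160488 ≈ 16.05%


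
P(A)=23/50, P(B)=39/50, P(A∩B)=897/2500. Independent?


P(A)×P(B) = 897/2500
P(A∩B) = 897/2500
Equal ✓ → Independent

Yes, independent


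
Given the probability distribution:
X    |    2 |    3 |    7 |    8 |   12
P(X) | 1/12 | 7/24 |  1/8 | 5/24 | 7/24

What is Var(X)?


E[X] = 85/12
E[X²] = 773/12
Var(X) = E[X²] - (E[X])² = 773/12 - 7225/144 = 2051/144

Var(X) = 2051/144 ≈ 14.2431


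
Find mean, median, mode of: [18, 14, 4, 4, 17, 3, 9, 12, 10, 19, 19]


Sorted: [3, 4, 4, 9, 10, 12, 14, 17, 18, 19, 19]
Mean = 129/11
Median = 12
Freq: {18: 1, 14: 1, 4: 2, 17: 1, 3: 1, 9: 1, 12: 1, 10: 1, 19: 2}
Mode: [4, 19]

Mean=129/11, Median=12, Mode=[4, 19]


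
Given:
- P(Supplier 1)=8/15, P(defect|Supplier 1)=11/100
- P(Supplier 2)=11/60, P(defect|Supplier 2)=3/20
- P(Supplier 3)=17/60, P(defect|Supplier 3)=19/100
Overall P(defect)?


P(B) = Σ P(B|Aᵢ)×P(Aᵢ)
  11/100×8/15 = 22/375
  3/20×11/60 = 11/400
  19/100×17/60 = 323/6000
Sum = 7/50

P(defect) = 7/50 ≈ 14.00%


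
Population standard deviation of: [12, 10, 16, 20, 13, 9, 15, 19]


Mean = 114/8 = 57/4
  (12-57/4)²=81/16
  (10-57/4)²=289/16
  (16-57/4)²=49/16
  (20-57/4)²=529/16
  (13-57/4)²=25/16
  (9-57/4)²=441/16
  (15-57/4)²=9/16
  (19-57/4)²=361/16
Σ(x-μ)² = 223/2
σ² = (223/2)/8 = 223/16

σ = √(223/16) ≈ 3.7333


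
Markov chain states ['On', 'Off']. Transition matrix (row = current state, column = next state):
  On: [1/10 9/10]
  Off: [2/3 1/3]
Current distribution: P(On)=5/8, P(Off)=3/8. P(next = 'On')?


P(next=On) = Σᵢ P(now=i)×P(i→On)
= 5/8×1/10 + 3/8×2/3
= 1/16 + 1/4 = 5/16

P = 5/16 ≈ 0.3125


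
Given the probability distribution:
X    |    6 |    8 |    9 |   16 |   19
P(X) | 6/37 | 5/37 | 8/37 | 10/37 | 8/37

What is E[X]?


E[X] = Σ x·P(X=x)
= (6)×(6/37) + (8)×(5/37) + (9)×(8/37) + (16)×(10/37) + (19)×(8/37)
= 460/37

E[X] = 460/37


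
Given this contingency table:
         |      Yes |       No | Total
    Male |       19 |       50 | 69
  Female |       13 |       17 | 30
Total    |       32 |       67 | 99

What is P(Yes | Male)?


P(Yes | Male) = 19/(19+50) = 19/69

P(Yes|Male) = 19/69 ≈ 27.54%


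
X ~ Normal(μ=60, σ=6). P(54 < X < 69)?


z₁=(54-60)/6=-1.0, z₂=(69-60)/6=1.5
P = Φ(1.5) - Φ(-1.0) = 0.933193 - 0.158655 = 0.774538 ≈ 0.7745

P(54 < X < 69) ≈ 0.7745


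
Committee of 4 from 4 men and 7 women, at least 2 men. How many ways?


Count by #men:
  2M,2W: C(4,2)×C(7,2)=126
  3M,1W: C(4,3)×C(7,1)=28
  4M,0W: C(4,4)×C(7,0)=1
Total = 155

155


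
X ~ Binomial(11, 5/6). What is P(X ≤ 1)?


P(X ≤ 1) = Σ P(X=i) for i=0..1
P(X=0) = 1/362797056
P(X=1) = 55/362797056
Sum = 7/45349632

P(X ≤ 1) = 7/45349632 ≈ 0.00%


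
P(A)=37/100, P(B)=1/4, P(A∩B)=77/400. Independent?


P(A)×P(B) = 37/400
P(A∩B) = 77/400
Not equal → NOT independent

No, not independent


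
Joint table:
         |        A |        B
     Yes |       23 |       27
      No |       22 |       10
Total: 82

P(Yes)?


P(Yes) = (23+27)/82 = 50/82 = 25/41

P(Yes) = 25/41 ≈ 60.98%


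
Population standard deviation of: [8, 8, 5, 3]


Mean = 24/4 = 6
  (8-6)²=4
  (8-6)²=4
  (5-6)²=1
  (3-6)²=9
Σ(x-μ)² = 18
σ² = 18/4 = 9/2

σ = √(9/2) ≈ 2.1213


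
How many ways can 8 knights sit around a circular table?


Circular arrangements of 8 distinct objects: fix one position to break rotational symmetry.
(n-1)! = 7! = 5040

5040


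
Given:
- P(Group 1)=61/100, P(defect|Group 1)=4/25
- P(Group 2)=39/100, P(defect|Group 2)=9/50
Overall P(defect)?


P(B) = Σ P(B|Aᵢ)×P(Aᵢ)
  4/25×61/100 = 61/625
  9/50×39/100 = 351/5000
Sum = 839/5000

P(defect) = 839/5000 ≈ 16.78%


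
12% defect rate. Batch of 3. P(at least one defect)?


P(all good) = (22/25)^3 = 10648/15625
P(≥1 defect) = 4977/15625

P = 4977/15625 ≈ 31.85%


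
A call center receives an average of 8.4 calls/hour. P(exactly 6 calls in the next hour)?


Poisson(λ=8.4): P(X=6) = e^(-λ)×λ^k/k!
= e^(-8.4) × 8.4^6 / 6!
≈ 0.0002248673242 × 351298.031616 / 720 ≈ 0.109716

P(X=6) ≈ 0.109716 ≈ 10.97%


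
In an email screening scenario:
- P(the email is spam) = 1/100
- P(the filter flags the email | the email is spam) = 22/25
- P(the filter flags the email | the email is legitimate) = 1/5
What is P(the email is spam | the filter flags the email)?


Using Bayes' theorem:
P(A|B) = P(B|A)·P(A) / P(B)

P(the filter flags the email) = 22/25 × 1/100 + 1/5 × 99/100
= 11/1250 + 99/500 = 517/2500

P(the email is spam|the filter flags the email) = (11/1250) / (517/2500) = 2/47

P(the email is spam|the filter flags the email) = 2/47 ≈ 4.26%


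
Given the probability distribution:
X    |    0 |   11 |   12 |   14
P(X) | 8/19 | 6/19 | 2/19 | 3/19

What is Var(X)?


E[X] = 132/19
E[X²] = 1602/19
Var(X) = E[X²] - (E[X])² = 1602/19 - 17424/361 = 13014/361

Var(X) = 13014/361 ≈ 36.0499


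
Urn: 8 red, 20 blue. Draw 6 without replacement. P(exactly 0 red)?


Hypergeometric: C(8,0)×C(20,6)/C(28,6)
= 1×38760/376740 = 646/6279

P(X=0) = 646/6279 ≈ 10.29%


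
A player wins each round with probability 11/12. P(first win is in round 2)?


Geometric: P(X=2) = (1-p)^(k-1)×p = (1/12)^1×11/12 = 11/144

P(X=2) = 11/144 ≈ 7.64%


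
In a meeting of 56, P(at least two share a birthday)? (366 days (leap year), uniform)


P(all different) = Π(366-i)/366 for i=0..55
= 0.011818
P(match) = 1 - 0.011818 = 0.988182

P ≈ 0.9882 ≈ 98.82%


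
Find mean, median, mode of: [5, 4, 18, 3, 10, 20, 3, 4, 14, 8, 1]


Sorted: [1, 3, 3, 4, 4, 5, 8, 10, 14, 18, 20]
Mean = 90/11
Median = 5
Freq: {5: 1, 4: 2, 18: 1, 3: 2, 10: 1, 20: 1, 14: 1, 8: 1, 1: 1}
Mode: [3, 4]

Mean=90/11, Median=5, Mode=[3, 4]


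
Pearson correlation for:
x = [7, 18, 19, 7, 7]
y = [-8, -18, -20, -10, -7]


n=5, Σx=58, Σy=-63, Σxy=-879, Σx²=832, Σy²=937
r = (5×(-879) - 58×(-63))/√((5×832 - 58²)(5×937 - (-63)²))
= -741/√(796×716) = -741/√569936 ≈ -741/754.9411 ≈ -0.9815

r ≈ -0.9815


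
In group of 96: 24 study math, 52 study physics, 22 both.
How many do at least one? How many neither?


|A∪B| = 24+52-22 = 54
Neither = 96-54 = 42

At least one: 54; Neither: 42


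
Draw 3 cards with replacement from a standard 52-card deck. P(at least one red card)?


P(not a red card) = 26/52 = 1/2
P(none in 3 draws) = (1/2)^3 = 1/8
P(≥1 red card) = 1 - 1/8 = 7/8

P = 7/8 ≈ 87.50%


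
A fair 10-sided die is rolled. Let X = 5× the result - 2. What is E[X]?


E[die] = (1+10)/2 = 11/2
E[X] = 5×11/2 - 2 = 51/2

E[X] = 51/2


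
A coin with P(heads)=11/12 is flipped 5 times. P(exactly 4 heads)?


Binomial: P(X=4) = C(5,4)×p^4×(1-p)^1
= 5 × 14641/20736 × 1/12 = 73205/248832

P(X=4) = 73205/248832 ≈ 29.42%


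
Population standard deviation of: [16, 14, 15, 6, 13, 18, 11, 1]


Mean = 94/8 = 47/4
  (16-47/4)²=289/16
  (14-47/4)²=81/16
  (15-47/4)²=169/16
  (6-47/4)²=529/16
  (13-47/4)²=25/16
  (18-47/4)²=625/16
  (11-47/4)²=9/16
  (1-47/4)²=1849/16
Σ(x-μ)² = 447/2
σ² = (447/2)/8 = 447/16

σ = √(447/16) ≈ 5.2856


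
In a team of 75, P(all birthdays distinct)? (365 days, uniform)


P(all different) = Π(365-i)/365 for i=0..74
= (365/365)×(364/365)×...×(291/365)
= 0.000280

P ≈ 0.0003 ≈ 0.03%


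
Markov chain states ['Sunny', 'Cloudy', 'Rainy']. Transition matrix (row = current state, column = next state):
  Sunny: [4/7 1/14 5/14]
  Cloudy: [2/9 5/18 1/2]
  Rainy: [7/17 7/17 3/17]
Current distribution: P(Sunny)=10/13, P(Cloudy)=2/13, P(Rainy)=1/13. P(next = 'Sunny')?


P(next=Sunny) = Σᵢ P(now=i)×P(i→Sunny)
= 10/13×4/7 + 2/13×2/9 + 1/13×7/17
= 40/91 + 4/117 + 7/221 = 7037/13923

P = 7037/13923 ≈ 0.5054


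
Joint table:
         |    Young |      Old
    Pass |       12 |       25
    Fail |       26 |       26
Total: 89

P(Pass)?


P(Pass) = (12+25)/89 = 37/89

P(Pass) = 37/89 ≈ 41.57%


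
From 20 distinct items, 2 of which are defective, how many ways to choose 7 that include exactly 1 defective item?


Choose 1 of the 2 defective items and 6 of the other 18 items:
C(2,1)×C(18,6) = 2×18564 = 37128

37128


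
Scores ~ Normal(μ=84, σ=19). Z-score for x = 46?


z = (x - μ)/σ = (46 - 84)/19 = -2.0

z = -2.0


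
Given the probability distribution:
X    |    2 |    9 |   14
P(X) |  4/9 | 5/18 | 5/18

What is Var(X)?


E[X] = 131/18
E[X²] = 1417/18
Var(X) = E[X²] - (E[X])² = 1417/18 - 17161/324 = 8345/324

Var(X) = 8345/324 ≈ 25.7562


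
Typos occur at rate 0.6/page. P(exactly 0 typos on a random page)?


Poisson(λ=0.6): P(X=0) = e^(-λ)×λ^k/k!
= e^(-0.6) × 0.6^0 / 0!
≈ 0.5488116361 × 1 / 1 ≈ 0.548812

P(X=0) ≈ 0.548812 ≈ 54.88%


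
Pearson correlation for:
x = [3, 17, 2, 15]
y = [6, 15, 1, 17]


n=4, Σx=37, Σy=39, Σxy=530, Σx²=527, Σy²=551
r = (4×530 - 37×39)/√((4×527 - 37²)(4×551 - 39²))
= 677/√(739×683) = 677/√504737 ≈ 677/710.4484 ≈ 0.9529

r ≈ 0.9529


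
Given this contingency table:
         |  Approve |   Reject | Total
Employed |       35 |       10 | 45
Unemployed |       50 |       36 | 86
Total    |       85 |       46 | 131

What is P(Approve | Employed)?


P(Approve | Employed) = 35/(35+10) = 35/45 = 7/9

P(Approve|Employed) = 7/9 ≈ 77.78%


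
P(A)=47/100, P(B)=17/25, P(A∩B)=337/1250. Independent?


P(A)×P(B) = 799/2500
P(A∩B) = 337/1250
Not equal → NOT independent

No, not independent


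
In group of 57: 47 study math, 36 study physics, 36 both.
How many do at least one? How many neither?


|A∪B| = 47+36-36 = 47
Neither = 57-47 = 10

At least one: 47; Neither: 10


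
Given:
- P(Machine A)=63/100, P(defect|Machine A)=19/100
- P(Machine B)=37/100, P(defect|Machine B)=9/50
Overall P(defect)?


P(B) = Σ P(B|Aᵢ)×P(Aᵢ)
  19/100×63/100 = 1197/10000
  9/50×37/100 = 333/5000
Sum = 1863/10000

P(defect) = 1863/10000 ≈ 18.63%


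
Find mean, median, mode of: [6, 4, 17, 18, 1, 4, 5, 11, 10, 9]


Sorted: [1, 4, 4, 5, 6, 9, 10, 11, 17, 18]
Mean = 85/10 = 17/2
Median = 15/2
Freq: {6: 1, 4: 2, 17: 1, 18: 1, 1: 1, 5: 1, 11: 1, 10: 1, 9: 1}
Mode: [4]

Mean=17/2, Median=15/2, Mode=4


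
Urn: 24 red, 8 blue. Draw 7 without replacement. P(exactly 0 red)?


Hypergeometric: C(24,0)×C(8,7)/C(32,7)
= 1×8/3365856 = 1/420732

P(X=0) = 1/420732 ≈ 0.00%


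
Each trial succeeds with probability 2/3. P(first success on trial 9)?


Geometric: P(X=9) = (1-p)^(k-1)×p = (1/3)^8×2/3 = 2/19683

P(X=9) = 2/19683 ≈ 0.01%


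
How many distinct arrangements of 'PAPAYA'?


Letters: 6, freq: {'P': 2, 'A': 3, 'Y': 1}
6!/(2!×3!×1!) = 720/12 = 60

60


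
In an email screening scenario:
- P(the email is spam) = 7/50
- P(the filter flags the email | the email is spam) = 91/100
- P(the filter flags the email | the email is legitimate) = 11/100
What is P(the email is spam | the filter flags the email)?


Using Bayes' theorem:
P(A|B) = P(B|A)·P(A) / P(B)

P(the filter flags the email) = 91/100 × 7/50 + 11/100 × 43/50
= 637/5000 + 473/5000 = 111/500

P(the email is spam|the filter flags the email) = (637/5000) / (111/500) = 637/1110

P(the email is spam|the filter flags the email) = 637/1110 ≈ 57.39%


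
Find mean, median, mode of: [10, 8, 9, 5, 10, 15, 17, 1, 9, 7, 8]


Sorted: [1, 5, 7, 8, 8, 9, 9, 10, 10, 15, 17]
Mean = 99/11 = 9
Median = 9
Freq: {10: 2, 8: 2, 9: 2, 5: 1, 15: 1, 17: 1, 1: 1, 7: 1}
Mode: [8, 9, 10]

Mean=9, Median=9, Mode=[8, 9, 10]


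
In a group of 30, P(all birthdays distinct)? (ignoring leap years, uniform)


P(all different) = Π(365-i)/365 for i=0..29
= (365/365)×(364/365)×...×(336/365)
= 0.293684

P ≈ 0.2937 ≈ 29.37%


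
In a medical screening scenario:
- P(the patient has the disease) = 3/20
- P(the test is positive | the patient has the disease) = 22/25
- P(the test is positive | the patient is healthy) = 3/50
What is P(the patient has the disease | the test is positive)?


Using Bayes' theorem:
P(A|B) = P(B|A)·P(A) / P(B)

P(the test is positive) = 22/25 × 3/20 + 3/50 × 17/20
= 33/250 + 51/1000 = 183/1000

P(the patient has the disease|the test is positive) = (33/250) / (183/1000) = 44/61

P(the patient has the disease|the test is positive) = 44/61 ≈ 72.13%


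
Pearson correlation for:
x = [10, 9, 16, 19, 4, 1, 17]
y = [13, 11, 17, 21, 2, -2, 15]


n=7, Σx=76, Σy=77, Σxy=1161, Σx²=1104, Σy²=1253
r = (7×1161 - 76×77)/√((7×1104 - 76²)(7×1253 - 77²))
= 2275/√(1952×2842) = 2275/√5547584 ≈ 2275/2355.3310 ≈ 0.9659

r ≈ 0.9659


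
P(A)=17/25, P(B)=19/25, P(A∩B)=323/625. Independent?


P(A)×P(B) = 323/625
P(A∩B) = 323/625
Equal ✓ → Independent

Yes, independent


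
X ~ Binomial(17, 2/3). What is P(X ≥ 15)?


P(X ≥ 15) = Σ P(X=i) for i=15..17
P(X=15) = 4456448/129140163
P(X=16) = 1114112/129140163
P(X=17) = 131072/129140163
Sum = 1900544/43046721

P(X ≥ 15) = 1900544/43046721 ≈ 4.42%


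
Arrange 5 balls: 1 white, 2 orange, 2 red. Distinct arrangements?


5!/(1!×2!×2!) = 30

30


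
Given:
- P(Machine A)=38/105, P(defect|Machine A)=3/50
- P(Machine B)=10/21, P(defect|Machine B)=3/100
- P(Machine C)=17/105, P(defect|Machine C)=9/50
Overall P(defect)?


P(B) = Σ P(B|Aᵢ)×P(Aᵢ)
  3/50×38/105 = 19/875
  3/100×10/21 = 1/70
  9/50×17/105 = 51/1750
Sum = 57/875

P(defect) = 57/875 ≈ 6.51%


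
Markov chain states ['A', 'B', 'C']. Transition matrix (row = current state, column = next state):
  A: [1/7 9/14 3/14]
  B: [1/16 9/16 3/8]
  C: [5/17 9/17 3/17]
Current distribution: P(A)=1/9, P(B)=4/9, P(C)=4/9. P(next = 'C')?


P(next=C) = Σᵢ P(now=i)×P(i→C)
= 1/9×3/14 + 4/9×3/8 + 4/9×3/17
= 1/42 + 1/6 + 4/51 = 32/119

P = 32/119 ≈ 0.2689


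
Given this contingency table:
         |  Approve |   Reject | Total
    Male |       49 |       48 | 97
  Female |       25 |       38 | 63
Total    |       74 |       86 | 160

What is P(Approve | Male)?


P(Approve | Male) = 49/(49+48) = 49/97

P(Approve|Male) = 49/97 ≈ 50.52%


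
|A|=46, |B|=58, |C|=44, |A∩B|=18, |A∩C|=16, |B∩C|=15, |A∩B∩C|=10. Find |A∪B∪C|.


|A∪B∪C| = 46+58+44-18-16-15+10 = 109

|A∪B∪C| = 109


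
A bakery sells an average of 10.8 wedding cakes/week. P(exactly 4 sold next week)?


Poisson(λ=10.8): P(X=4) = e^(-λ)×λ^k/k!
= e^(-10.8) × 10.8^4 / 4!
≈ 2.039950341e-05 × 13604.8896 / 24 ≈ 0.011564

P(X=4) ≈ 0.011564 ≈ 1.16%


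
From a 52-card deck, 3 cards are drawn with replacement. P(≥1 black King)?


P(not a black King) = 50/52 = 25/26
P(none in 3 draws) = (25/26)^3 = 15625/17576
P(≥1 black King) = 1 - 15625/17576 = 1951/17576

P = 1951/17576 ≈ 11.10%


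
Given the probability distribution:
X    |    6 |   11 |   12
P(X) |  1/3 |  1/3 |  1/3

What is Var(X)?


E[X] = 29/3
E[X²] = 301/3
Var(X) = E[X²] - (E[X])² = 301/3 - 841/9 = 62/9

Var(X) = 62/9 ≈ 6.8889


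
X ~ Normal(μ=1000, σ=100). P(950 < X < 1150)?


z₁=(950-1000)/100=-0.5, z₂=(1150-1000)/100=1.5
P = Φ(1.5) - Φ(-0.5) = 0.933193 - 0.308538 = 0.624655 ≈ 0.6247

P(950 < X < 1150) ≈ 0.6247


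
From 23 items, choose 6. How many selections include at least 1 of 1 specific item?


Complement: C(23,6) - C(22,6) = 100947 - 74613 = 26334

26334


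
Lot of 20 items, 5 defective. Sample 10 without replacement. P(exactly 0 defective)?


Hypergeometric: C(5,0)×C(15,10)/C(20,10)
= 1×3003/184756 = 21/1292

P(X=0) = 21/1292 ≈ 1.63%


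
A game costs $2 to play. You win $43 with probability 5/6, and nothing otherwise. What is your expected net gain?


E[gain] = (43-2)×5/6 + (-2)×1/6
= 205/6 - 1/3 = 203/6

Expected net gain = $203/6 ≈ $33.83


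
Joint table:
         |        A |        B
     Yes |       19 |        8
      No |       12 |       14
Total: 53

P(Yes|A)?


P(Yes|A) = 19/(19+12) = 19/31

P = 19/31 ≈ 61.29%


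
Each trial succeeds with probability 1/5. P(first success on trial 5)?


Geometric: P(X=5) = (1-p)^(k-1)×p = (4/5)^4×1/5 = 256/3125

P(X=5) = 256/3125 ≈ 8.19%


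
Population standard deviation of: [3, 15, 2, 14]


Mean = 34/4 = 17/2
  (3-17/2)²=121/4
  (15-17/2)²=169/4
  (2-17/2)²=169/4
  (14-17/2)²=121/4
Σ(x-μ)² = 145
σ² = 145/4

σ = √(145/4) ≈ 6.0208


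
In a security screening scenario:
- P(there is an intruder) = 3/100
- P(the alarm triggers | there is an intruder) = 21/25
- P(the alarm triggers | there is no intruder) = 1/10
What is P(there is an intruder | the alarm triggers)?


Using Bayes' theorem:
P(A|B) = P(B|A)·P(A) / P(B)

P(the alarm triggers) = 21/25 × 3/100 + 1/10 × 97/100
= 63/2500 + 97/1000 = 611/5000

P(there is an intruder|the alarm triggers) = (63/2500) / (611/5000) = 126/611

P(there is an intruder|the alarm triggers) = 126/611 ≈ 20.62%


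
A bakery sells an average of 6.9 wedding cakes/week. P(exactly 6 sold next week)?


Poisson(λ=6.9): P(X=6) = e^(-λ)×λ^k/k!
= e^(-6.9) × 6.9^6 / 6!
≈ 0.001007785429 × 107918.163081 / 720 ≈ 0.151053

P(X=6) ≈ 0.151053 ≈ 15.11%


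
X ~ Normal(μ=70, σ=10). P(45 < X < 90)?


z₁=(45-70)/10=-2.5, z₂=(90-70)/10=2.0
P = Φ(2.0) - Φ(-2.5) = 0.977250 - 0.006210 = 0.971040 ≈ 0.9710

P(45 < X < 90) ≈ 0.9710


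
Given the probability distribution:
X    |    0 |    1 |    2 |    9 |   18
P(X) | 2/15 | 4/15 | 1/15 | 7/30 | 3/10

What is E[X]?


E[X] = Σ x·P(X=x)
= (0)×(2/15) + (1)×(4/15) + (2)×(1/15) + (9)×(7/30) + (18)×(3/10)
= 79/10

E[X] = 79/10


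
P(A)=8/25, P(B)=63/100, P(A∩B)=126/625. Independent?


P(A)×P(B) = 126/625
P(A∩B) = 126/625
Equal ✓ → Independent

Yes, independent


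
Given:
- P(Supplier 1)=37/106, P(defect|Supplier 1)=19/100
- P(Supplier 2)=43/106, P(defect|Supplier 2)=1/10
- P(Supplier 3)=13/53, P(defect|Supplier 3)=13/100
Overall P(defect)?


P(B) = Σ P(B|Aᵢ)×P(Aᵢ)
  19/100×37/106 = 703/10600
  1/10×43/106 = 43/1060
  13/100×13/53 = 169/5300
Sum = 1471/10600

P(defect) = 1471/10600 ≈ 13.88%


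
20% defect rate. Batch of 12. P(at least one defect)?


P(all good) = (4/5)^12 = 16777216/244140625
P(≥1 defect) = 227363409/244140625

P = 227363409/244140625 ≈ 93.13%


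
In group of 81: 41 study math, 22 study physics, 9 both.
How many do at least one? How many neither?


|A∪B| = 41+22-9 = 54
Neither = 81-54 = 27

At least one: 54; Neither: 27


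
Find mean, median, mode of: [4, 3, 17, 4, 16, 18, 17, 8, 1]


Sorted: [1, 3, 4, 4, 8, 16, 17, 17, 18]
Mean = 88/9
Median = 8
Freq: {4: 2, 3: 1, 17: 2, 16: 1, 18: 1, 8: 1, 1: 1}
Mode: [4, 17]

Mean=88/9, Median=8, Mode=[4, 17]


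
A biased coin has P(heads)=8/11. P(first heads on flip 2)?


Geometric: P(X=2) = (1-p)^(k-1)×p = (3/11)^1×8/11 = 24/121

P(X=2) = 24/121 ≈ 19.83%


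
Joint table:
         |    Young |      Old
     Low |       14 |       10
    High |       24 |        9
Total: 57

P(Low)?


P(Low) = (14+10)/57 = 24/57 = 8/19

P(Low) = 8/19 ≈ 42.11%


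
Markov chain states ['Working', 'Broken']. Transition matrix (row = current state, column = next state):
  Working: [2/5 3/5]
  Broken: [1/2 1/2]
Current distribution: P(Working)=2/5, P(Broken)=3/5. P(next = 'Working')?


P(next=Working) = Σᵢ P(now=i)×P(i→Working)
= 2/5×2/5 + 3/5×1/2
= 4/25 + 3/10 = 23/50

P = 23/50 ≈ 0.4600


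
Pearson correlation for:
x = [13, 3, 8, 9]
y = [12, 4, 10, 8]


n=4, Σx=33, Σy=34, Σxy=320, Σx²=323, Σy²=324
r = (4×320 - 33×34)/√((4×323 - 33²)(4×324 - 34²))
= 158/√(203×140) = 158/√28420 ≈ 158/168.5823 ≈ 0.9372

r ≈ 0.9372


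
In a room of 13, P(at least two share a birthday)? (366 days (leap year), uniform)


P(all different) = Π(366-i)/366 for i=0..12
= 0.806071
P(match) = 1 - 0.806071 = 0.193929

P ≈ 0.1939 ≈ 19.39%


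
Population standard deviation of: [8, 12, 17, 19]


Mean = 56/4 = 14
  (8-14)²=36
  (12-14)²=4
  (17-14)²=9
  (19-14)²=25
Σ(x-μ)² = 74
σ² = 74/4 = 37/2

σ = √(37/2) ≈ 4.3012


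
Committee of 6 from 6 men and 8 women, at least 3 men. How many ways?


Count by #men:
  3M,3W: C(6,3)×C(8,3)=1120
  4M,2W: C(6,4)×C(8,2)=420
  5M,1W: C(6,5)×C(8,1)=48
  6M,0W: C(6,6)×C(8,0)=1
Total = 1589

1589


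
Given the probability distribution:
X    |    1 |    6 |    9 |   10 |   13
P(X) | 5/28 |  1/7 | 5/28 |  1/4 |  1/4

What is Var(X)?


E[X] = 235/28
E[X²] = 2437/28
Var(X) = E[X²] - (E[X])² = 2437/28 - 55225/784 = 13011/784

Var(X) = 13011/784 ≈ 16.5957


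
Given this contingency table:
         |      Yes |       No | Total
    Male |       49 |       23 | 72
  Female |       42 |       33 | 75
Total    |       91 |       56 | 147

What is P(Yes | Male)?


P(Yes | Male) = 49/(49+23) = 49/72

P(Yes|Male) = 49/72 ≈ 68.06%


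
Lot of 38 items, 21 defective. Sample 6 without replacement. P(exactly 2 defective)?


Hypergeometric: C(21,2)×C(17,4)/C(38,6)
= 210×2380/2760681 = 1400/7733

P(X=2) = 1400/7733 ≈ 18.10%


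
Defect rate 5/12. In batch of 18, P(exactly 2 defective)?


Binomial: P(X=2) = C(18,2)×p^2×(1-p)^16
= 153 × 25/144 × 33232930569601/184884258895036416 = 14123995492080425/2958148142320582656

P(X=2) = 14123995492080425/2958148142320582656 ≈ 0.48%


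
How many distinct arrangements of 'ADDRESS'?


Letters: 7, freq: {'A': 1, 'D': 2, 'R': 1, 'E': 1, 'S': 2}
7!/(1!×2!×1!×1!×2!) = 5040/4 = 1260

1260


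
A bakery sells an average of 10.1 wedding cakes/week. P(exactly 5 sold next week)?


Poisson(λ=10.1): P(X=5) = e^(-λ)×λ^k/k!
= e^(-10.1) × 10.1^5 / 5!
≈ 4.107955523e-05 × 105101.00501 / 120 ≈ 0.035979

P(X=5) ≈ 0.035979 ≈ 3.60%


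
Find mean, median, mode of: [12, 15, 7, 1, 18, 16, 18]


Sorted: [1, 7, 12, 15, 16, 18, 18]
Mean = 87/7
Median = 15
Freq: {12: 1, 15: 1, 7: 1, 1: 1, 18: 2, 16: 1}
Mode: [18]

Mean=87/7, Median=15, Mode=18


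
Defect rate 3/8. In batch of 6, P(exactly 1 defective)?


Binomial: P(X=1) = C(6,1)×p^1×(1-p)^5
= 6 × 3/8 × 3125/32768 = 28125/131072

P(X=1) = 28125/131072 ≈ 21.46%


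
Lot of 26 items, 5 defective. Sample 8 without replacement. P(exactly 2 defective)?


Hypergeometric: C(5,2)×C(21,6)/C(26,8)
= 10×54264/1562275 = 5712/16445

P(X=2) = 5712/16445 ≈ 34.73%


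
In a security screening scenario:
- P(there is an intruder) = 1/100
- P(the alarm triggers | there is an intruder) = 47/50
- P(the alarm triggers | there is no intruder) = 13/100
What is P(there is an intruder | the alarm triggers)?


Using Bayes' theorem:
P(A|B) = P(B|A)·P(A) / P(B)

P(the alarm triggers) = 47/50 × 1/100 + 13/100 × 99/100
= 47/5000 + 1287/10000 = 1381/10000

P(there is an intruder|the alarm triggers) = (47/5000) / (1381/10000) = 94/1381

P(there is an intruder|the alarm triggers) = 94/1381 ≈ 6.81%


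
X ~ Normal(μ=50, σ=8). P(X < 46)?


z = (46-50)/8 = -0.5
P(Z < -0.5) = 0.3085

P(X < 46) ≈ 0.3085


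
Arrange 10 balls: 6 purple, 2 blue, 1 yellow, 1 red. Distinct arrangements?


10!/(6!×2!×1!×1!) = 2520

2520


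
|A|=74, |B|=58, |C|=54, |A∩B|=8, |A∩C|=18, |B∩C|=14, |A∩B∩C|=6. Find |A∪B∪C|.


|A∪B∪C| = 74+58+54-8-18-14+6 = 152

|A∪B∪C| = 152


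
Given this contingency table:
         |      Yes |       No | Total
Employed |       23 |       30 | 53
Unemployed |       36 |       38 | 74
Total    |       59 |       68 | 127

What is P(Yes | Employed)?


P(Yes | Employed) = 23/(23+30) = 23/53

P(Yes|Employed) = 23/53 ≈ 43.40%


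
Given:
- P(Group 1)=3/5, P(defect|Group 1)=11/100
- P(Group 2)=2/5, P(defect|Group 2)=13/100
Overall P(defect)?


P(B) = Σ P(B|Aᵢ)×P(Aᵢ)
  11/100×3/5 = 33/500
  13/100×2/5 = 13/250
Sum = 59/500

P(defect) = 59/500 ≈ 11.80%


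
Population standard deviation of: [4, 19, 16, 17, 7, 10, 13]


Mean = 86/7
  (4-86/7)²=3364/49
  (19-86/7)²=2209/49
  (16-86/7)²=676/49
  (17-86/7)²=1089/49
  (7-86/7)²=1369/49
  (10-86/7)²=256/49
  (13-86/7)²=25/49
Σ(x-μ)² = 1284/7
σ² = (1284/7)/7 = 1284/49

σ = √(1284/49) ≈ 5.1190


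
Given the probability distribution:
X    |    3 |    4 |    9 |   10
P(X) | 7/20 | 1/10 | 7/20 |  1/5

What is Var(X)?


E[X] = 33/5
E[X²] = 531/10
Var(X) = E[X²] - (E[X])² = 531/10 - 1089/25 = 477/50

Var(X) = 477/50 ≈ 9.5400


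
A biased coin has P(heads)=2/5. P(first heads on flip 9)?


Geometric: P(X=9) = (1-p)^(k-1)×p = (3/5)^8×2/5 = 13122/1953125

P(X=9) = 13122/1953125 ≈ 0.67%


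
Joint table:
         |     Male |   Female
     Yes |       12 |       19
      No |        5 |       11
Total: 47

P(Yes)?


P(Yes) = (12+19)/47 = 31/47

P(Yes) = 31/47 ≈ 65.96%


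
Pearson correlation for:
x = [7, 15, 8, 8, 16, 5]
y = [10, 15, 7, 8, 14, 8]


n=6, Σx=59, Σy=62, Σxy=679, Σx²=683, Σy²=698
r = (6×679 - 59×62)/√((6×683 - 59²)(6×698 - 62²))
= 416/√(617×344) = 416/√212248 ≈ 416/460.7038 ≈ 0.9030

r ≈ 0.9030


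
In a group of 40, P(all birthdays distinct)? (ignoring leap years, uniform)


P(all different) = Π(365-i)/365 for i=0..39
= (365/365)×(364/365)×...×(326/365)
= 0.108768

P ≈ 0.1088 ≈ 10.88%


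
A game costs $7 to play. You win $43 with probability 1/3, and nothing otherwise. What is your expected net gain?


E[gain] = (43-7)×1/3 + (-7)×2/3
= 12 - 14/3 = 22/3

Expected net gain = $22/3 ≈ $7.33


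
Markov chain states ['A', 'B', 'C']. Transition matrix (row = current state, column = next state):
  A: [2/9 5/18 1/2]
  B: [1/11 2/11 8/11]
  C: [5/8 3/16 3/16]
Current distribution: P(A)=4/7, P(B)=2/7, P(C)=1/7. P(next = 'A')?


P(next=A) = Σᵢ P(now=i)×P(i→A)
= 4/7×2/9 + 2/7×1/11 + 1/7×5/8
= 8/63 + 2/77 + 5/56 = 1343/5544

P = 1343/5544 ≈ 0.2422


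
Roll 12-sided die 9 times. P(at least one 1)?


P(no 1)^9 = (11/12)^9 = 2357947691/5159780352
P(≥1) = 1 - 2357947691/5159780352 = 2801832661/5159780352

P = 2801832661/5159780352 ≈ 54.30%


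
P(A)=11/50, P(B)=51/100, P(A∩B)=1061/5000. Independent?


P(A)×P(B) = 561/5000
P(A∩B) = 1061/5000
Not equal → NOT independent

No, not independent


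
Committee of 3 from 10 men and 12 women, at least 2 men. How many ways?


Count by #men:
  2M,1W: C(10,2)×C(12,1)=540
  3M,0W: C(10,3)×C(12,0)=120
Total = 660

660


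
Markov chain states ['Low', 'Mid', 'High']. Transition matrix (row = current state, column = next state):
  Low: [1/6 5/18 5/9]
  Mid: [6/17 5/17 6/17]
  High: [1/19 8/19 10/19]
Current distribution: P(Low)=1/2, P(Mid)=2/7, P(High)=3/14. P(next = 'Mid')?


P(next=Mid) = Σᵢ P(now=i)×P(i→Mid)
= 1/2×5/18 + 2/7×5/17 + 3/14×8/19
= 5/36 + 10/119 + 12/133 = 25489/81396

P = 25489/81396 ≈ 0.3131


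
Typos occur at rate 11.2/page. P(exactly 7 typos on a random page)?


Poisson(λ=11.2): P(X=7) = e^(-λ)×λ^k/k!
= e^(-11.2) × 11.2^7 / 7!
≈ 1.367419607e-05 × 22106814.0741 / 5040 ≈ 0.059979

P(X=7) ≈ 0.059979 ≈ 6.00%


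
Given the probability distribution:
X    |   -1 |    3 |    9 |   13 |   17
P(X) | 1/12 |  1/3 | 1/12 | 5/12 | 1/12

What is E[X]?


E[X] = Σ x·P(X=x)
= (-1)×(1/12) + (3)×(1/3) + (9)×(1/12) + (13)×(5/12) + (17)×(1/12)
= 17/2

E[X] = 17/2


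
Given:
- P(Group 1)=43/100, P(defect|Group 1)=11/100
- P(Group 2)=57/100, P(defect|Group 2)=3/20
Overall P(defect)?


P(B) = Σ P(B|Aᵢ)×P(Aᵢ)
  11/100×43/100 = 473/10000
  3/20×57/100 = 171/2000
Sum = 83/625

P(defect) = 83/625 ≈ 13.28%


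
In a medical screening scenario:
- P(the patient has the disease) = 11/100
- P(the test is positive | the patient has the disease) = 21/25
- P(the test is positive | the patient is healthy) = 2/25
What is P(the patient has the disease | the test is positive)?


Using Bayes' theorem:
P(A|B) = P(B|A)·P(A) / P(B)

P(the test is positive) = 21/25 × 11/100 + 2/25 × 89/100
= 231/2500 + 89/1250 = 409/2500

P(the patient has the disease|the test is positive) = (231/2500) / (409/2500) = 231/409

P(the patient has the disease|the test is positive) = 231/409 ≈ 56.48%


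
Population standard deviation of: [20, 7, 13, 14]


Mean = 54/4 = 27/2
  (20-27/2)²=169/4
  (7-27/2)²=169/4
  (13-27/2)²=1/4
  (14-27/2)²=1/4
Σ(x-μ)² = 85
σ² = 85/4

σ = √(85/4) ≈ 4.6098


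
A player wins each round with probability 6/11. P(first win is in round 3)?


Geometric: P(X=3) = (1-p)^(k-1)×p = (5/11)^2×6/11 = 150/1331

P(X=3) = 150/1331 ≈ 11.27%


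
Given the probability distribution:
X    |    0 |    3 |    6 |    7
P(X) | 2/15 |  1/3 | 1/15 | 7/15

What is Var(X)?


E[X] = 14/3
E[X²] = 424/15
Var(X) = E[X²] - (E[X])² = 424/15 - 196/9 = 292/45

Var(X) = 292/45 ≈ 6.4889


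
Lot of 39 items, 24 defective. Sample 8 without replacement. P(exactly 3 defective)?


Hypergeometric: C(24,3)×C(15,5)/C(39,8)
= 2024×3003/61523748 = 3542/35853

P(X=3) = 3542/35853 ≈ 9.88%


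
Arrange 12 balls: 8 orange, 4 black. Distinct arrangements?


12!/(8!×4!) = 495

495


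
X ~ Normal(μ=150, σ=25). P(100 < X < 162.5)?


z₁=(100-150)/25=-2.0, z₂=(162.5-150)/25=0.5
P = Φ(0.5) - Φ(-2.0) = 0.691462 - 0.022750 = 0.668712 ≈ 0.6687

P(100 < X < 162.5) ≈ 0.6687
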